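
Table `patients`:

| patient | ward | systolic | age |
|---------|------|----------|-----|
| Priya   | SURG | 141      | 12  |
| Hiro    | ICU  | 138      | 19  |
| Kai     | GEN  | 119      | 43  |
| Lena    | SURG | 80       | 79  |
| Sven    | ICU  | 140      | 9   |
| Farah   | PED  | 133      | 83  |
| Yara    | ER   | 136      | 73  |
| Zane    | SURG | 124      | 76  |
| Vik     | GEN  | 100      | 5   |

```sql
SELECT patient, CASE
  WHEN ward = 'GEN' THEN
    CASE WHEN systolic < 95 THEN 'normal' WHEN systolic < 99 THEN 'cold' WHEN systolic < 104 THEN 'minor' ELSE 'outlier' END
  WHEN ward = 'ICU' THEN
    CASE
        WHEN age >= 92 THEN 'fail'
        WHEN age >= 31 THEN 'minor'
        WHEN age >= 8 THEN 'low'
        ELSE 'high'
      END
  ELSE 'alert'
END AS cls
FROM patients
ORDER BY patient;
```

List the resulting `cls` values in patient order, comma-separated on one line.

patient=Farah: ward='PED' → outer ELSE → alert
patient=Hiro: ward='ICU' → inner[age >= 8] → low
patient=Kai: ward='GEN' → inner[ELSE] → outlier
patient=Lena: ward='SURG' → outer ELSE → alert
patient=Priya: ward='SURG' → outer ELSE → alert
patient=Sven: ward='ICU' → inner[age >= 8] → low
patient=Vik: ward='GEN' → inner[systolic < 104] → minor
patient=Yara: ward='ER' → outer ELSE → alert
patient=Zane: ward='SURG' → outer ELSE → alert

alert, low, outlier, alert, alert, low, minor, alert, alert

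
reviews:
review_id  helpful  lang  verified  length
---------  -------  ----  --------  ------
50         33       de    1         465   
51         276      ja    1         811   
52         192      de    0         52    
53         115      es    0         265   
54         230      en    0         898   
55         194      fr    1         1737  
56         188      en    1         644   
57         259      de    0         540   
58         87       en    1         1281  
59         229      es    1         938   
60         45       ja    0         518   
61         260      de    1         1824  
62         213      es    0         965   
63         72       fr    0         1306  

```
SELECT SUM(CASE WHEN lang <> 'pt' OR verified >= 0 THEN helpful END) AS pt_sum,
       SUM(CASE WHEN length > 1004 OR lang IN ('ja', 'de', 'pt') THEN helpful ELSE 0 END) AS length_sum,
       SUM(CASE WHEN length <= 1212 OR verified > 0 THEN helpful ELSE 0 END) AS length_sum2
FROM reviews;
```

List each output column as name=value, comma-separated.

[pt_sum: lang <> 'pt' OR verified >= 0]
review_id=50: ✓ → 33
review_id=51: ✓ → 276
review_id=52: ✓ → 192
review_id=53: ✓ → 115
review_id=54: ✓ → 230
review_id=55: ✓ → 194
review_id=56: ✓ → 188
review_id=57: ✓ → 259
review_id=58: ✓ → 87
review_id=59: ✓ → 229
review_id=60: ✓ → 45
review_id=61: ✓ → 260
review_id=62: ✓ → 213
review_id=63: ✓ → 72
pt_sum = 33 + 276 + 192 + 115 + 230 + 194 + 188 + 259 + 87 + 229 + 45 + 260 + 213 + 72 = 2393
—
[length_sum: length > 1004 OR lang IN ('ja', 'de', 'pt')]
review_id=50: ✓ → 33
review_id=51: ✓ → 276
review_id=52: ✓ → 192
review_id=53: ✗
review_id=54: ✗
review_id=55: ✓ → 194
review_id=56: ✗
review_id=57: ✓ → 259
review_id=58: ✓ → 87
review_id=59: ✗
review_id=60: ✓ → 45
review_id=61: ✓ → 260
review_id=62: ✗
review_id=63: ✓ → 72
length_sum = 33 + 276 + 192 + 194 + 259 + 87 + 45 + 260 + 72 = 1418
—
[length_sum2: length <= 1212 OR verified > 0]
review_id=50: ✓ → 33
review_id=51: ✓ → 276
review_id=52: ✓ → 192
review_id=53: ✓ → 115
review_id=54: ✓ → 230
review_id=55: ✓ → 194
review_id=56: ✓ → 188
review_id=57: ✓ → 259
review_id=58: ✓ → 87
review_id=59: ✓ → 229
review_id=60: ✓ → 45
review_id=61: ✓ → 260
review_id=62: ✓ → 213
review_id=63: ✗
length_sum2 = 33 + 276 + 192 + 115 + 230 + 194 + 188 + 259 + 87 + 229 + 45 + 260 + 213 = 2321

pt_sum=2393, length_sum=1418, length_sum2=2321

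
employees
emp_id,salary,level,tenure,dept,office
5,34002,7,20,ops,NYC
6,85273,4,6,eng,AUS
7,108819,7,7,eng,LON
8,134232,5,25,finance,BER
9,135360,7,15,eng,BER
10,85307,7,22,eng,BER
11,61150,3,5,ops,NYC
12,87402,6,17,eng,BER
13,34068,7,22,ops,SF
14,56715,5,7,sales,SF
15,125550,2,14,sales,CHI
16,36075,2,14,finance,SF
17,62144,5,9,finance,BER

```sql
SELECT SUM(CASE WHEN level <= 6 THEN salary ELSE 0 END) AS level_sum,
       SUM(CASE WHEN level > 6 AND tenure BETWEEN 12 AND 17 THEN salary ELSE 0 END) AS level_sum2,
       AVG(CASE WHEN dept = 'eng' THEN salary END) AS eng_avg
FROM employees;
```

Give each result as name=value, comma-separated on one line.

[level_sum: level <= 6]
emp_id=5: ✗
emp_id=6: ✓ → 85273
emp_id=7: ✗
emp_id=8: ✓ → 134232
emp_id=9: ✗
emp_id=10: ✗
emp_id=11: ✓ → 61150
emp_id=12: ✓ → 87402
emp_id=13: ✗
emp_id=14: ✓ → 56715
emp_id=15: ✓ → 125550
emp_id=16: ✓ → 36075
emp_id=17: ✓ → 62144
level_sum = 85273 + 134232 + 61150 + 87402 + 56715 + 125550 + 36075 + 62144 = 648541
—
[level_sum2: level > 6 AND tenure BETWEEN 12 AND 17]
emp_id=5: ✗
emp_id=6: ✗
emp_id=7: ✗
emp_id=8: ✗
emp_id=9: ✓ → 135360
emp_id=10: ✗
emp_id=11: ✗
emp_id=12: ✗
emp_id=13: ✗
emp_id=14: ✗
emp_id=15: ✗
emp_id=16: ✗
emp_id=17: ✗
level_sum2 = 135360
—
[eng_avg: dept = 'eng']
emp_id=5: ✗
emp_id=6: ✓ → 85273
emp_id=7: ✓ → 108819
emp_id=8: ✗
emp_id=9: ✓ → 135360
emp_id=10: ✓ → 85307
emp_id=11: ✗
emp_id=12: ✓ → 87402
emp_id=13: ✗
emp_id=14: ✗
emp_id=15: ✗
emp_id=16: ✗
emp_id=17: ✗
eng_avg = (85273 + 108819 + 135360 + 85307 + 87402) / 5 = 100432.2

level_sum=648541, level_sum2=135360, eng_avg=100432.2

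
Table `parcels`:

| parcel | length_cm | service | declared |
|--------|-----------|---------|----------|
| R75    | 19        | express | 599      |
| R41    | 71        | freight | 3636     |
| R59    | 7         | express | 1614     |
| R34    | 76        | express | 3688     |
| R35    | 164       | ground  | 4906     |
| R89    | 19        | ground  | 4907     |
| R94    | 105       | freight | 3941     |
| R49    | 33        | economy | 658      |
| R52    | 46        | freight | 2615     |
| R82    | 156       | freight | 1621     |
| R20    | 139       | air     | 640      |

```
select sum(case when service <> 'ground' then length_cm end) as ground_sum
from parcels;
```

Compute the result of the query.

parcel=R75: ✓ → 19
parcel=R41: ✓ → 71
parcel=R59: ✓ → 7
parcel=R34: ✓ → 76
parcel=R35: ✗
parcel=R89: ✗
parcel=R94: ✓ → 105
parcel=R49: ✓ → 33
parcel=R52: ✓ → 46
parcel=R82: ✓ → 156
parcel=R20: ✓ → 139
ground_sum = 19 + 71 + 7 + 76 + 105 + 33 + 46 + 156 + 139 = 652

652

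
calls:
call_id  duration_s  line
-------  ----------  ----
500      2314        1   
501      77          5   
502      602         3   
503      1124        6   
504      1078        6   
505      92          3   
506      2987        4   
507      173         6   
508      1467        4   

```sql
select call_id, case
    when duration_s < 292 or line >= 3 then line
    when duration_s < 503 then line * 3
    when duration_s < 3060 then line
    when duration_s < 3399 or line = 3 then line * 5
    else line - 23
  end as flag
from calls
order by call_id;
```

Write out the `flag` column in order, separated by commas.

1, 5, 3, 6, 6, 3, 4, 6, 4

call_id=500: duration_s < 3060 → 1
call_id=501: duration_s < 292 or line >= 3 → 5
call_id=502: duration_s < 292 or line >= 3 → 3
call_id=503: duration_s < 292 or line >= 3 → 6
call_id=504: duration_s < 292 or line >= 3 → 6
call_id=505: duration_s < 292 or line >= 3 → 3
call_id=506: duration_s < 292 or line >= 3 → 4
call_id=507: duration_s < 292 or line >= 3 → 6
call_id=508: duration_s < 292 or line >= 3 → 4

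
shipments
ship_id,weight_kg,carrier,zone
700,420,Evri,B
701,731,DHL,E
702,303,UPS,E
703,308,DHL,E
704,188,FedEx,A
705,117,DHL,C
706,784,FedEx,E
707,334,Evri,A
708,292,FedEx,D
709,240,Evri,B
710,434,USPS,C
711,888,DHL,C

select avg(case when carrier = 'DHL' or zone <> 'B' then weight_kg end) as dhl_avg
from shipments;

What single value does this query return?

ship_id=700: ✗
ship_id=701: ✓ → 731
ship_id=702: ✓ → 303
ship_id=703: ✓ → 308
ship_id=704: ✓ → 188
ship_id=705: ✓ → 117
ship_id=706: ✓ → 784
ship_id=707: ✓ → 334
ship_id=708: ✓ → 292
ship_id=709: ✗
ship_id=710: ✓ → 434
ship_id=711: ✓ → 888
dhl_avg = (731 + 303 + 308 + 188 + 117 + 784 + 334 + 292 + 434 + 888) / 10 = 437.9

437.9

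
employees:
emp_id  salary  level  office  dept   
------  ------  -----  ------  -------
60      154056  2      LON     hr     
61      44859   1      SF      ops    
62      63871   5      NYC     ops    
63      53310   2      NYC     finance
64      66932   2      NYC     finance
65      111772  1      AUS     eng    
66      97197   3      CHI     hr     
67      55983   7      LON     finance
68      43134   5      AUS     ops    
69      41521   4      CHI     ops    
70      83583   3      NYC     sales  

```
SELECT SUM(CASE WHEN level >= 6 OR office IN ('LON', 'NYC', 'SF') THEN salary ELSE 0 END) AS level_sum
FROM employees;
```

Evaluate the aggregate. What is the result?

emp_id=60: ✓ → 154056
emp_id=61: ✓ → 44859
emp_id=62: ✓ → 63871
emp_id=63: ✓ → 53310
emp_id=64: ✓ → 66932
emp_id=65: ✗
emp_id=66: ✗
emp_id=67: ✓ → 55983
emp_id=68: ✗
emp_id=69: ✗
emp_id=70: ✓ → 83583
level_sum = 154056 + 44859 + 63871 + 53310 + 66932 + 55983 + 83583 = 522594

522594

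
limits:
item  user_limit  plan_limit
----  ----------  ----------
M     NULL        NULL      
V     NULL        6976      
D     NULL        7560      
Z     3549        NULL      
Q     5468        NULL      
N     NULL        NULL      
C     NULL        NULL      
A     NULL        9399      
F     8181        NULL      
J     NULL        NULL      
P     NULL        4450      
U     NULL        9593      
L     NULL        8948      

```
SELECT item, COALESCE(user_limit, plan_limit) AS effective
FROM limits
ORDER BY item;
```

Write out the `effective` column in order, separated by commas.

9399, NULL, 7560, 8181, NULL, 8948, NULL, NULL, 4450, 5468, 9593, 6976, 3549

item=A: user_limit=NULL, plan_limit=9399 → 9399
item=C: user_limit=NULL, plan_limit=NULL (all NULL) → NULL
item=D: user_limit=NULL, plan_limit=7560 → 7560
item=F: user_limit=8181 → 8181
item=J: user_limit=NULL, plan_limit=NULL (all NULL) → NULL
item=L: user_limit=NULL, plan_limit=8948 → 8948
item=M: user_limit=NULL, plan_limit=NULL (all NULL) → NULL
item=N: user_limit=NULL, plan_limit=NULL (all NULL) → NULL
item=P: user_limit=NULL, plan_limit=4450 → 4450
item=Q: user_limit=5468 → 5468
item=U: user_limit=NULL, plan_limit=9593 → 9593
item=V: user_limit=NULL, plan_limit=6976 → 6976
item=Z: user_limit=3549 → 3549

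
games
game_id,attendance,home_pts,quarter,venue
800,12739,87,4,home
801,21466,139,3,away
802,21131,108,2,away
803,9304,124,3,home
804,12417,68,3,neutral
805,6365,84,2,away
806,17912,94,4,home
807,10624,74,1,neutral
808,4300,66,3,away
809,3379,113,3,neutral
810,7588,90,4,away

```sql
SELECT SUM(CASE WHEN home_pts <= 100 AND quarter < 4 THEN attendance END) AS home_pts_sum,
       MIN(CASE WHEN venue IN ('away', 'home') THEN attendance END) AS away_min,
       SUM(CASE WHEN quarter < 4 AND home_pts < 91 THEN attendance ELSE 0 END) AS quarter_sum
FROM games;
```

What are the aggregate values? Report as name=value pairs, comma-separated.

[home_pts_sum: home_pts <= 100 AND quarter < 4]
game_id=800: ✗
game_id=801: ✗
game_id=802: ✗
game_id=803: ✗
game_id=804: ✓ → 12417
game_id=805: ✓ → 6365
game_id=806: ✗
game_id=807: ✓ → 10624
game_id=808: ✓ → 4300
game_id=809: ✗
game_id=810: ✗
home_pts_sum = 12417 + 6365 + 10624 + 4300 = 33706
—
[away_min: venue IN ('away', 'home')]
game_id=800: ✓ → 12739
game_id=801: ✓ → 21466
game_id=802: ✓ → 21131
game_id=803: ✓ → 9304
game_id=804: ✗
game_id=805: ✓ → 6365
game_id=806: ✓ → 17912
game_id=807: ✗
game_id=808: ✓ → 4300
game_id=809: ✗
game_id=810: ✓ → 7588
away_min = MIN(12739, 21466, 21131, 9304, 6365, 17912, 4300, 7588) = 4300
—
[quarter_sum: quarter < 4 AND home_pts < 91]
game_id=800: ✗
game_id=801: ✗
game_id=802: ✗
game_id=803: ✗
game_id=804: ✓ → 12417
game_id=805: ✓ → 6365
game_id=806: ✗
game_id=807: ✓ → 10624
game_id=808: ✓ → 4300
game_id=809: ✗
game_id=810: ✗
quarter_sum = 12417 + 6365 + 10624 + 4300 = 33706

home_pts_sum=33706, away_min=4300, quarter_sum=33706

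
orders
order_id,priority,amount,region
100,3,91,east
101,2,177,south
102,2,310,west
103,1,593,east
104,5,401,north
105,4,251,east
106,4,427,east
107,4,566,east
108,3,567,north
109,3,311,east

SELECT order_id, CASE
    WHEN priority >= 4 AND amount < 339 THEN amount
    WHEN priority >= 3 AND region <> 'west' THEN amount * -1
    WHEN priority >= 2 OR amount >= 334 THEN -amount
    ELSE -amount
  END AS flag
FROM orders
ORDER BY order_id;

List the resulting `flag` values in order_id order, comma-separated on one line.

-91, -177, -310, -593, -401, 251, -427, -566, -567, -311

order_id=100: priority >= 3 AND region <> 'west' → -91
order_id=101: priority >= 2 OR amount >= 334 → -177
order_id=102: priority >= 2 OR amount >= 334 → -310
order_id=103: priority >= 2 OR amount >= 334 → -593
order_id=104: priority >= 3 AND region <> 'west' → -401
order_id=105: priority >= 4 AND amount < 339 → 251
order_id=106: priority >= 3 AND region <> 'west' → -427
order_id=107: priority >= 3 AND region <> 'west' → -566
order_id=108: priority >= 3 AND region <> 'west' → -567
order_id=109: priority >= 3 AND region <> 'west' → -311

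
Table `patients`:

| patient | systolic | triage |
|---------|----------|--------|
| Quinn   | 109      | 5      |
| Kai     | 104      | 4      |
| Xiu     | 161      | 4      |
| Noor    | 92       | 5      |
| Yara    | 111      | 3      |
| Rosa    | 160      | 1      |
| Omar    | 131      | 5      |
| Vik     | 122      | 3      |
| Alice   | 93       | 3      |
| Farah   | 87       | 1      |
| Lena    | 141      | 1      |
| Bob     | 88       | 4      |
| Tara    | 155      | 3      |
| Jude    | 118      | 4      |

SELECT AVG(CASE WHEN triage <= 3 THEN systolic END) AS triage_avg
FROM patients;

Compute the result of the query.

patient=Quinn: ✗
patient=Kai: ✗
patient=Xiu: ✗
patient=Noor: ✗
patient=Yara: ✓ → 111
patient=Rosa: ✓ → 160
patient=Omar: ✗
patient=Vik: ✓ → 122
patient=Alice: ✓ → 93
patient=Farah: ✓ → 87
patient=Lena: ✓ → 141
patient=Bob: ✗
patient=Tara: ✓ → 155
patient=Jude: ✗
triage_avg = (111 + 160 + 122 + 93 + 87 + 141 + 155) / 7 = 124.1428571429

124.1428571429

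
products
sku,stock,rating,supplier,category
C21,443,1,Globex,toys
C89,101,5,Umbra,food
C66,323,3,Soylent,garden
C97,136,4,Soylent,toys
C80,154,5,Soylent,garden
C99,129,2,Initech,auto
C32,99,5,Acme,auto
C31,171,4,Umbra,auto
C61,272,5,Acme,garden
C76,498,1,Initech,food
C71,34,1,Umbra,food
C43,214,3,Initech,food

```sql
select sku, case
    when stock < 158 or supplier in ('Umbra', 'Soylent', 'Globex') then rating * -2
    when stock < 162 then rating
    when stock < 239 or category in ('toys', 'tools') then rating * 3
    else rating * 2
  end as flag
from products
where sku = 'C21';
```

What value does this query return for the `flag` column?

sku = C21: stock=443, rating=1, supplier=Globex, category=toys.
stock < 158 or supplier in ('Umbra', 'Soylent', 'Globex') → true → -2

-2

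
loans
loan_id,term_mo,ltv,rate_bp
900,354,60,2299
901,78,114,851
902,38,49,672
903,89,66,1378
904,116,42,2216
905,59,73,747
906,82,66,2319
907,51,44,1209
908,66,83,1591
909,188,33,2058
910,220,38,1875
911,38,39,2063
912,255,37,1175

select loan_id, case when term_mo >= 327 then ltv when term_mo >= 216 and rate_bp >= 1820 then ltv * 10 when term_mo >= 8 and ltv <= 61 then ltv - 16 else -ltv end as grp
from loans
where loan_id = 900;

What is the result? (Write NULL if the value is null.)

60

loan_id = 900: term_mo=354, ltv=60, rate_bp=2299.
term_mo >= 327 → true → 60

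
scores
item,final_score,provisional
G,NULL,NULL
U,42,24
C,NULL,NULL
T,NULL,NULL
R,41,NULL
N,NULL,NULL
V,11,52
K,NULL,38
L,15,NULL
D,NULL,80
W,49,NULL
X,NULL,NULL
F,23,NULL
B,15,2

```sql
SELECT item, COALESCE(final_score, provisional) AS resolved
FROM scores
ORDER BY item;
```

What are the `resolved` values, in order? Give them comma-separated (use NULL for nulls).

item=B: final_score=15 → 15
item=C: final_score=NULL, provisional=NULL (all NULL) → NULL
item=D: final_score=NULL, provisional=80 → 80
item=F: final_score=23 → 23
item=G: final_score=NULL, provisional=NULL (all NULL) → NULL
item=K: final_score=NULL, provisional=38 → 38
item=L: final_score=15 → 15
item=N: final_score=NULL, provisional=NULL (all NULL) → NULL
item=R: final_score=41 → 41
item=T: final_score=NULL, provisional=NULL (all NULL) → NULL
item=U: final_score=42 → 42
item=V: final_score=11 → 11
item=W: final_score=49 → 49
item=X: final_score=NULL, provisional=NULL (all NULL) → NULL

15, NULL, 80, 23, NULL, 38, 15, NULL, 41, NULL, 42, 11, 49, NULL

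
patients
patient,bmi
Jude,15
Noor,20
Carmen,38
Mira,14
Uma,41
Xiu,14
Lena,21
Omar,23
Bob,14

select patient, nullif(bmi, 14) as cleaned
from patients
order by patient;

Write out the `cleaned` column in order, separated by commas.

patient=Bob: bmi=14 vs 14: equal → NULL
patient=Carmen: bmi=38 vs 14: differ → 38
patient=Jude: bmi=15 vs 14: differ → 15
patient=Lena: bmi=21 vs 14: differ → 21
patient=Mira: bmi=14 vs 14: equal → NULL
patient=Noor: bmi=20 vs 14: differ → 20
patient=Omar: bmi=23 vs 14: differ → 23
patient=Uma: bmi=41 vs 14: differ → 41
patient=Xiu: bmi=14 vs 14: equal → NULL

NULL, 38, 15, 21, NULL, 20, 23, 41, NULL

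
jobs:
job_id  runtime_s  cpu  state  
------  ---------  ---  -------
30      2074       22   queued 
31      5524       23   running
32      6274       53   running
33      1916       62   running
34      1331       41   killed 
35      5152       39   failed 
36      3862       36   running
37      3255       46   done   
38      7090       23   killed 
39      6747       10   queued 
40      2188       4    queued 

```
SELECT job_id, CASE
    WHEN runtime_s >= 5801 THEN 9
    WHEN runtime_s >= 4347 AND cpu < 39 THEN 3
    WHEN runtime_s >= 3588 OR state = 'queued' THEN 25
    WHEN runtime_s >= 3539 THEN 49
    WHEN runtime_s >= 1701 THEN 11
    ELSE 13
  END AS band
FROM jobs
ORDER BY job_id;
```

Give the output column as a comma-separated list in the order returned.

job_id=30: runtime_s >= 3588 OR state = 'queued' → 25
job_id=31: runtime_s >= 4347 AND cpu < 39 → 3
job_id=32: runtime_s >= 5801 → 9
job_id=33: runtime_s >= 1701 → 11
job_id=34: ELSE → 13
job_id=35: runtime_s >= 3588 OR state = 'queued' → 25
job_id=36: runtime_s >= 3588 OR state = 'queued' → 25
job_id=37: runtime_s >= 1701 → 11
job_id=38: runtime_s >= 5801 → 9
job_id=39: runtime_s >= 5801 → 9
job_id=40: runtime_s >= 3588 OR state = 'queued' → 25

25, 3, 9, 11, 13, 25, 25, 11, 9, 9, 25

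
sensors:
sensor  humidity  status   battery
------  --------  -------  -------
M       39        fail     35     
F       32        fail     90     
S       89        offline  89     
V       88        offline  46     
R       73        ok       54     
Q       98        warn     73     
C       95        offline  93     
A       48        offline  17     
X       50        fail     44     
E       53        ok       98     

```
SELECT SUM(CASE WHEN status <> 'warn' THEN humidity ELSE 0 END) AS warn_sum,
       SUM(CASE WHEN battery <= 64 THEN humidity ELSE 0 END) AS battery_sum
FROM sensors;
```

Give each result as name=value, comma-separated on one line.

warn_sum=567, battery_sum=298

[warn_sum: status <> 'warn']
sensor=M: ✓ → 39
sensor=F: ✓ → 32
sensor=S: ✓ → 89
sensor=V: ✓ → 88
sensor=R: ✓ → 73
sensor=Q: ✗
sensor=C: ✓ → 95
sensor=A: ✓ → 48
sensor=X: ✓ → 50
sensor=E: ✓ → 53
warn_sum = 39 + 32 + 89 + 88 + 73 + 95 + 48 + 50 + 53 = 567
—
[battery_sum: battery <= 64]
sensor=M: ✓ → 39
sensor=F: ✗
sensor=S: ✗
sensor=V: ✓ → 88
sensor=R: ✓ → 73
sensor=Q: ✗
sensor=C: ✗
sensor=A: ✓ → 48
sensor=X: ✓ → 50
sensor=E: ✗
battery_sum = 39 + 88 + 73 + 48 + 50 = 298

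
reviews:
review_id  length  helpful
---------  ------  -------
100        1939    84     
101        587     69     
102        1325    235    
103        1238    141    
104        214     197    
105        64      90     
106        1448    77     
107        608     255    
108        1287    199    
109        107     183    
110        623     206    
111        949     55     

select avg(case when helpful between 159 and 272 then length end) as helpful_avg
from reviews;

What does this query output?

review_id=100: ✗
review_id=101: ✗
review_id=102: ✓ → 1325
review_id=103: ✗
review_id=104: ✓ → 214
review_id=105: ✗
review_id=106: ✗
review_id=107: ✓ → 608
review_id=108: ✓ → 1287
review_id=109: ✓ → 107
review_id=110: ✓ → 623
review_id=111: ✗
helpful_avg = (1325 + 214 + 608 + 1287 + 107 + 623) / 6 = 694

694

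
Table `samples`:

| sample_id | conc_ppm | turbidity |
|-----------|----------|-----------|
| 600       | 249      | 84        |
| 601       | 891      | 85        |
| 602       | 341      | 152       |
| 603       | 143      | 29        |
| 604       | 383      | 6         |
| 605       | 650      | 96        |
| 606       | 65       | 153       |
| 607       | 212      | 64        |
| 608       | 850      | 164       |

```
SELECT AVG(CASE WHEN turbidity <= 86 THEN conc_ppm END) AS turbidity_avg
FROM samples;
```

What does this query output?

sample_id=600: ✓ → 249
sample_id=601: ✓ → 891
sample_id=602: ✗
sample_id=603: ✓ → 143
sample_id=604: ✓ → 383
sample_id=605: ✗
sample_id=606: ✗
sample_id=607: ✓ → 212
sample_id=608: ✗
turbidity_avg = (249 + 891 + 143 + 383 + 212) / 5 = 375.6

375.6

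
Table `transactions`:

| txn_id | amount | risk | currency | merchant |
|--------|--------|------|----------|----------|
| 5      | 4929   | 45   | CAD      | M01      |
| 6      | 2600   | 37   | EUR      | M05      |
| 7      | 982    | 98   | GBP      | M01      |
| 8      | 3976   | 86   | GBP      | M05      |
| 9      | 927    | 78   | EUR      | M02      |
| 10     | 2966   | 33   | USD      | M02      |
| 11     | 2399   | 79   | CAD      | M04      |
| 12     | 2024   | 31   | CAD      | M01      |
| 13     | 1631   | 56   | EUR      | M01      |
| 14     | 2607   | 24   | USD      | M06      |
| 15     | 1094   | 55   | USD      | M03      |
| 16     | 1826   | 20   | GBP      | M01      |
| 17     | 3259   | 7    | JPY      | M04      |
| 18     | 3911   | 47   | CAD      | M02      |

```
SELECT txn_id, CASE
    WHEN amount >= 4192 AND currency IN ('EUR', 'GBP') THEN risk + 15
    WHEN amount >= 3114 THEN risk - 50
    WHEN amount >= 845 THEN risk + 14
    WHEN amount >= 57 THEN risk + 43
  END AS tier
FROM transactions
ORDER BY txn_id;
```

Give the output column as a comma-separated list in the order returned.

-5, 51, 112, 36, 92, 47, 93, 45, 70, 38, 69, 34, -43, -3

txn_id=5: amount >= 3114 → -5
txn_id=6: amount >= 845 → 51
txn_id=7: amount >= 845 → 112
txn_id=8: amount >= 3114 → 36
txn_id=9: amount >= 845 → 92
txn_id=10: amount >= 845 → 47
txn_id=11: amount >= 845 → 93
txn_id=12: amount >= 845 → 45
txn_id=13: amount >= 845 → 70
txn_id=14: amount >= 845 → 38
txn_id=15: amount >= 845 → 69
txn_id=16: amount >= 845 → 34
txn_id=17: amount >= 3114 → -43
txn_id=18: amount >= 3114 → -3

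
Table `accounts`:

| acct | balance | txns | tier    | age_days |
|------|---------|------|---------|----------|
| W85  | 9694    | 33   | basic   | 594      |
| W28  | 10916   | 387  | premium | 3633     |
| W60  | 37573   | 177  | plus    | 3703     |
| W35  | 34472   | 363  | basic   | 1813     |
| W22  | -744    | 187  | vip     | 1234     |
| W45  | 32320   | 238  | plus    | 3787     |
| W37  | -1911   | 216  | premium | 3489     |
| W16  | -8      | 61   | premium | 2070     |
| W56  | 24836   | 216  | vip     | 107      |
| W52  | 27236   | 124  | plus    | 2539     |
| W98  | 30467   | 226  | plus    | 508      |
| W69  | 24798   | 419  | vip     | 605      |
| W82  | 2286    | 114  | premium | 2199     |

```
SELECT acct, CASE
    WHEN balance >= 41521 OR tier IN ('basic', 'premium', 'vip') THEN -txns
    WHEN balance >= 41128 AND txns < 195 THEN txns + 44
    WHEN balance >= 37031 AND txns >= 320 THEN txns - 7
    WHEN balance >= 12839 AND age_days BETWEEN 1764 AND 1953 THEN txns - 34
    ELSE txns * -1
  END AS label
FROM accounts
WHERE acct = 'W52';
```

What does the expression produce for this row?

acct = W52: balance=27236, txns=124, tier=plus, age_days=2539.
balance >= 41521 OR tier IN ('basic', 'premium', 'vip') → false
balance >= 41128 AND txns < 195 → false
balance >= 37031 AND txns >= 320 → false
balance >= 12839 AND age_days BETWEEN 1764 AND 1953 → false
No prior WHEN matched → ELSE → -124

-124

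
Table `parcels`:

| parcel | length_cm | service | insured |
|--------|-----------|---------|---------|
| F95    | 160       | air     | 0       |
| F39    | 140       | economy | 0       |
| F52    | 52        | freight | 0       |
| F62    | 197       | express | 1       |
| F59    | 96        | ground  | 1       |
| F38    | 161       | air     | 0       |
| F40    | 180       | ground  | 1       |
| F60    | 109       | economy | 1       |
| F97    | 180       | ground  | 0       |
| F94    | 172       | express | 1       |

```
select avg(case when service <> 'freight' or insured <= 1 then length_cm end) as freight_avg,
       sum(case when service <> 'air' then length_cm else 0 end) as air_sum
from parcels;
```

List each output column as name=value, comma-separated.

freight_avg=144.7, air_sum=1126

[freight_avg: service <> 'freight' or insured <= 1]
parcel=F95: ✓ → 160
parcel=F39: ✓ → 140
parcel=F52: ✓ → 52
parcel=F62: ✓ → 197
parcel=F59: ✓ → 96
parcel=F38: ✓ → 161
parcel=F40: ✓ → 180
parcel=F60: ✓ → 109
parcel=F97: ✓ → 180
parcel=F94: ✓ → 172
freight_avg = (160 + 140 + 52 + 197 + 96 + 161 + 180 + 109 + 180 + 172) / 10 = 144.7
—
[air_sum: service <> 'air']
parcel=F95: ✗
parcel=F39: ✓ → 140
parcel=F52: ✓ → 52
parcel=F62: ✓ → 197
parcel=F59: ✓ → 96
parcel=F38: ✗
parcel=F40: ✓ → 180
parcel=F60: ✓ → 109
parcel=F97: ✓ → 180
parcel=F94: ✓ → 172
air_sum = 140 + 52 + 197 + 96 + 180 + 109 + 180 + 172 = 1126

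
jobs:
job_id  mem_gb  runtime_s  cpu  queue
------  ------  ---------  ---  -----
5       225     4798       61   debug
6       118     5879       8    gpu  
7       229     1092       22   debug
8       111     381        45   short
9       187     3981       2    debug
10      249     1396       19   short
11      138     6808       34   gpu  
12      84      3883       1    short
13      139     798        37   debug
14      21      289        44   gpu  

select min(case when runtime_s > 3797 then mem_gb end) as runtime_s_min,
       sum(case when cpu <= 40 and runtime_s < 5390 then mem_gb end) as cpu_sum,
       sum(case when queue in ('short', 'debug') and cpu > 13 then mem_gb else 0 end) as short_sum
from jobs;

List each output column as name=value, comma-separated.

runtime_s_min=84, cpu_sum=888, short_sum=953

[runtime_s_min: runtime_s > 3797]
job_id=5: ✓ → 225
job_id=6: ✓ → 118
job_id=7: ✗
job_id=8: ✗
job_id=9: ✓ → 187
job_id=10: ✗
job_id=11: ✓ → 138
job_id=12: ✓ → 84
job_id=13: ✗
job_id=14: ✗
runtime_s_min = MIN(225, 118, 187, 138, 84) = 84
—
[cpu_sum: cpu <= 40 and runtime_s < 5390]
job_id=5: ✗
job_id=6: ✗
job_id=7: ✓ → 229
job_id=8: ✗
job_id=9: ✓ → 187
job_id=10: ✓ → 249
job_id=11: ✗
job_id=12: ✓ → 84
job_id=13: ✓ → 139
job_id=14: ✗
cpu_sum = 229 + 187 + 249 + 84 + 139 = 888
—
[short_sum: queue in ('short', 'debug') and cpu > 13]
job_id=5: ✓ → 225
job_id=6: ✗
job_id=7: ✓ → 229
job_id=8: ✓ → 111
job_id=9: ✗
job_id=10: ✓ → 249
job_id=11: ✗
job_id=12: ✗
job_id=13: ✓ → 139
job_id=14: ✗
short_sum = 225 + 229 + 111 + 249 + 139 = 953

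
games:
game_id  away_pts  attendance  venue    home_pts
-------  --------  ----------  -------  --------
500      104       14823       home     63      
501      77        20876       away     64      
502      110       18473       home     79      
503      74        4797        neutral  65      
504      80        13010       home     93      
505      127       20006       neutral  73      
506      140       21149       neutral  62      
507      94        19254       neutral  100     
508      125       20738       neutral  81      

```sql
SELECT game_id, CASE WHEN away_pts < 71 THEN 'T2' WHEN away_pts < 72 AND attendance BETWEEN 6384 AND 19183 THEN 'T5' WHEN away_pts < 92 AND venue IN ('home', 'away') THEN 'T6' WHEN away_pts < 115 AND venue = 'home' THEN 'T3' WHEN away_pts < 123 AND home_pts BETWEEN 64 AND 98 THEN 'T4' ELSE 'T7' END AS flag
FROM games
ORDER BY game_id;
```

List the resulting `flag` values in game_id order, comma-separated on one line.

game_id=500: away_pts < 115 AND venue = 'home' → T3
game_id=501: away_pts < 92 AND venue IN ('home', 'away') → T6
game_id=502: away_pts < 115 AND venue = 'home' → T3
game_id=503: away_pts < 123 AND home_pts BETWEEN 64 AND 98 → T4
game_id=504: away_pts < 92 AND venue IN ('home', 'away') → T6
game_id=505: ELSE → T7
game_id=506: ELSE → T7
game_id=507: ELSE → T7
game_id=508: ELSE → T7

T3, T6, T3, T4, T6, T7, T7, T7, T7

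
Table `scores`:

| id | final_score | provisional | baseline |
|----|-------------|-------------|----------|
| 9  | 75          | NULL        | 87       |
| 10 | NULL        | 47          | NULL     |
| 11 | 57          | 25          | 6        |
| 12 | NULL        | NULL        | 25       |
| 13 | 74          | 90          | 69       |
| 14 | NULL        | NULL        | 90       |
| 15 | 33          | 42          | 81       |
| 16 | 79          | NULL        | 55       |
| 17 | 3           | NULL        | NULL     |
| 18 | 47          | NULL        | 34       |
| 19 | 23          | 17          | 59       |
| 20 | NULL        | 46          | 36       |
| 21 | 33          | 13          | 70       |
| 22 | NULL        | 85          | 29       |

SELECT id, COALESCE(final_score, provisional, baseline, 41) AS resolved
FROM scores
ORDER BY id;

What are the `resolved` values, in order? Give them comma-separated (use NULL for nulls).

id=9: final_score=75 → 75
id=10: final_score=NULL, provisional=47 → 47
id=11: final_score=57 → 57
id=12: final_score=NULL, provisional=NULL, baseline=25 → 25
id=13: final_score=74 → 74
id=14: final_score=NULL, provisional=NULL, baseline=90 → 90
id=15: final_score=33 → 33
id=16: final_score=79 → 79
id=17: final_score=3 → 3
id=18: final_score=47 → 47
id=19: final_score=23 → 23
id=20: final_score=NULL, provisional=46 → 46
id=21: final_score=33 → 33
id=22: final_score=NULL, provisional=85 → 85

75, 47, 57, 25, 74, 90, 33, 79, 3, 47, 23, 46, 33, 85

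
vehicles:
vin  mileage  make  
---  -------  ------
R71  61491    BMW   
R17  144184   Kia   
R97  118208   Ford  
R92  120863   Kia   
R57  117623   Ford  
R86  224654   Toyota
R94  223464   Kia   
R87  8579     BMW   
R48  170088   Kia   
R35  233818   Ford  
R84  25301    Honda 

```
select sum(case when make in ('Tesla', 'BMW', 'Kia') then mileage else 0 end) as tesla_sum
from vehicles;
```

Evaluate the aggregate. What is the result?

vin=R71: ✓ → 61491
vin=R17: ✓ → 144184
vin=R97: ✗
vin=R92: ✓ → 120863
vin=R57: ✗
vin=R86: ✗
vin=R94: ✓ → 223464
vin=R87: ✓ → 8579
vin=R48: ✓ → 170088
vin=R35: ✗
vin=R84: ✗
tesla_sum = 61491 + 144184 + 120863 + 223464 + 8579 + 170088 = 728669

728669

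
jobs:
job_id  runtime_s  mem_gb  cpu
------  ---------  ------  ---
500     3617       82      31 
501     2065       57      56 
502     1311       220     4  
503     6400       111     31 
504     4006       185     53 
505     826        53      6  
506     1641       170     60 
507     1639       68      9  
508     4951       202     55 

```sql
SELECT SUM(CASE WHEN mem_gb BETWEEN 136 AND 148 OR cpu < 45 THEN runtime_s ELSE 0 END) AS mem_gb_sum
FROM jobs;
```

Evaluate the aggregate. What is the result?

job_id=500: ✓ → 3617
job_id=501: ✗
job_id=502: ✓ → 1311
job_id=503: ✓ → 6400
job_id=504: ✗
job_id=505: ✓ → 826
job_id=506: ✗
job_id=507: ✓ → 1639
job_id=508: ✗
mem_gb_sum = 3617 + 1311 + 6400 + 826 + 1639 = 13793

13793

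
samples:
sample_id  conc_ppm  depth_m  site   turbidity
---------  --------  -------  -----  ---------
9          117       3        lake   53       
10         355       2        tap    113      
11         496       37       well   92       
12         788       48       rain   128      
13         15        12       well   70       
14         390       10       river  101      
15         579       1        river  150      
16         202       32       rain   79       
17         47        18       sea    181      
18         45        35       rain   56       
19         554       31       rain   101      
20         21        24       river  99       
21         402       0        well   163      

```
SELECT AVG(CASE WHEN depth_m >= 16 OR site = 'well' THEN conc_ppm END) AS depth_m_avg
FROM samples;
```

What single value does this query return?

sample_id=9: ✗
sample_id=10: ✗
sample_id=11: ✓ → 496
sample_id=12: ✓ → 788
sample_id=13: ✓ → 15
sample_id=14: ✗
sample_id=15: ✗
sample_id=16: ✓ → 202
sample_id=17: ✓ → 47
sample_id=18: ✓ → 45
sample_id=19: ✓ → 554
sample_id=20: ✓ → 21
sample_id=21: ✓ → 402
depth_m_avg = (496 + 788 + 15 + 202 + 47 + 45 + 554 + 21 + 402) / 9 = 285.5555555556

285.5555555556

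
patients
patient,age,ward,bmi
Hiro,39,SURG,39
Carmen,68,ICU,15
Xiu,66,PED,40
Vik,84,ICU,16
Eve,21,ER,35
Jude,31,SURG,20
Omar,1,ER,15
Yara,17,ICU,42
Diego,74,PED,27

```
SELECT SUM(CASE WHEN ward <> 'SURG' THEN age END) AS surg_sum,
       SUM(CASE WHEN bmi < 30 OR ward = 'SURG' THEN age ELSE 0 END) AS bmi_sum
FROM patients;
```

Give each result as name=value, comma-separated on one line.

[surg_sum: ward <> 'SURG']
patient=Hiro: ✗
patient=Carmen: ✓ → 68
patient=Xiu: ✓ → 66
patient=Vik: ✓ → 84
patient=Eve: ✓ → 21
patient=Jude: ✗
patient=Omar: ✓ → 1
patient=Yara: ✓ → 17
patient=Diego: ✓ → 74
surg_sum = 68 + 66 + 84 + 21 + 1 + 17 + 74 = 331
—
[bmi_sum: bmi < 30 OR ward = 'SURG']
patient=Hiro: ✓ → 39
patient=Carmen: ✓ → 68
patient=Xiu: ✗
patient=Vik: ✓ → 84
patient=Eve: ✗
patient=Jude: ✓ → 31
patient=Omar: ✓ → 1
patient=Yara: ✗
patient=Diego: ✓ → 74
bmi_sum = 39 + 68 + 84 + 31 + 1 + 74 = 297

surg_sum=331, bmi_sum=297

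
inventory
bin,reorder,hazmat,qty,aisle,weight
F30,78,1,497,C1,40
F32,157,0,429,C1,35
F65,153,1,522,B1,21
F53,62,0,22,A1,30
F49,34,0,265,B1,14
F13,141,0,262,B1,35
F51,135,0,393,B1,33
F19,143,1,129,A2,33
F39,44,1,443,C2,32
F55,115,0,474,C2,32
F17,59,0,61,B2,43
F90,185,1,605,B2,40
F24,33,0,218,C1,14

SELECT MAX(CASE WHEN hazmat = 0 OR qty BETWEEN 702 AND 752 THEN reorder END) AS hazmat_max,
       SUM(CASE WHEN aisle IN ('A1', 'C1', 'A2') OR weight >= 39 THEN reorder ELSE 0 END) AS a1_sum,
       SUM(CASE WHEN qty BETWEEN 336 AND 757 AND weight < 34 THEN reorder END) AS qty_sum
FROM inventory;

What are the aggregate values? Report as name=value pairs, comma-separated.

hazmat_max=157, a1_sum=717, qty_sum=447

[hazmat_max: hazmat = 0 OR qty BETWEEN 702 AND 752]
bin=F30: ✗
bin=F32: ✓ → 157
bin=F65: ✗
bin=F53: ✓ → 62
bin=F49: ✓ → 34
bin=F13: ✓ → 141
bin=F51: ✓ → 135
bin=F19: ✗
bin=F39: ✗
bin=F55: ✓ → 115
bin=F17: ✓ → 59
bin=F90: ✗
bin=F24: ✓ → 33
hazmat_max = MAX(157, 62, 34, 141, 135, 115, 59, 33) = 157
—
[a1_sum: aisle IN ('A1', 'C1', 'A2') OR weight >= 39]
bin=F30: ✓ → 78
bin=F32: ✓ → 157
bin=F65: ✗
bin=F53: ✓ → 62
bin=F49: ✗
bin=F13: ✗
bin=F51: ✗
bin=F19: ✓ → 143
bin=F39: ✗
bin=F55: ✗
bin=F17: ✓ → 59
bin=F90: ✓ → 185
bin=F24: ✓ → 33
a1_sum = 78 + 157 + 62 + 143 + 59 + 185 + 33 = 717
—
[qty_sum: qty BETWEEN 336 AND 757 AND weight < 34]
bin=F30: ✗
bin=F32: ✗
bin=F65: ✓ → 153
bin=F53: ✗
bin=F49: ✗
bin=F13: ✗
bin=F51: ✓ → 135
bin=F19: ✗
bin=F39: ✓ → 44
bin=F55: ✓ → 115
bin=F17: ✗
bin=F90: ✗
bin=F24: ✗
qty_sum = 153 + 135 + 44 + 115 = 447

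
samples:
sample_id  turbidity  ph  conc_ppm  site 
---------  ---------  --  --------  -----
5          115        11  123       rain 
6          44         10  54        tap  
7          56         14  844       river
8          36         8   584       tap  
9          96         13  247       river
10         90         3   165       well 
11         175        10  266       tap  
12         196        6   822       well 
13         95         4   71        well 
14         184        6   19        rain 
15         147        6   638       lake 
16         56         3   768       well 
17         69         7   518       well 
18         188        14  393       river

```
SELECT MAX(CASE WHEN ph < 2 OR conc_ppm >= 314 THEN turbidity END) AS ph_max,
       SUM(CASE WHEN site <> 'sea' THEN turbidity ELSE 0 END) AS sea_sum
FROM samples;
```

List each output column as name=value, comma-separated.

ph_max=196, sea_sum=1547

[ph_max: ph < 2 OR conc_ppm >= 314]
sample_id=5: ✗
sample_id=6: ✗
sample_id=7: ✓ → 56
sample_id=8: ✓ → 36
sample_id=9: ✗
sample_id=10: ✗
sample_id=11: ✗
sample_id=12: ✓ → 196
sample_id=13: ✗
sample_id=14: ✗
sample_id=15: ✓ → 147
sample_id=16: ✓ → 56
sample_id=17: ✓ → 69
sample_id=18: ✓ → 188
ph_max = MAX(56, 36, 196, 147, 56, 69, 188) = 196
—
[sea_sum: site <> 'sea']
sample_id=5: ✓ → 115
sample_id=6: ✓ → 44
sample_id=7: ✓ → 56
sample_id=8: ✓ → 36
sample_id=9: ✓ → 96
sample_id=10: ✓ → 90
sample_id=11: ✓ → 175
sample_id=12: ✓ → 196
sample_id=13: ✓ → 95
sample_id=14: ✓ → 184
sample_id=15: ✓ → 147
sample_id=16: ✓ → 56
sample_id=17: ✓ → 69
sample_id=18: ✓ → 188
sea_sum = 115 + 44 + 56 + 36 + 96 + 90 + 175 + 196 + 95 + 184 + 147 + 56 + 69 + 188 = 1547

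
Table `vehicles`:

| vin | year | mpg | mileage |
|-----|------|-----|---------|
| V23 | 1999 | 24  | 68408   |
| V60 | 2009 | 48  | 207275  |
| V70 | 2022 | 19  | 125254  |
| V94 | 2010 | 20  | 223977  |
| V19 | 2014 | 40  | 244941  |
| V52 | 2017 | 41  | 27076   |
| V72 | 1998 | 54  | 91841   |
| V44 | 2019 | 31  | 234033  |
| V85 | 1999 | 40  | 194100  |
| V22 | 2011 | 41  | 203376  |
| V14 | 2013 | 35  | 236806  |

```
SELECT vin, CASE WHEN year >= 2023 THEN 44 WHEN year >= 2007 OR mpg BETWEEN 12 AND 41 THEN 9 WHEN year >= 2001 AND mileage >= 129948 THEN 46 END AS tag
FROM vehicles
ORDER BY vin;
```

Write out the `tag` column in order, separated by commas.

9, 9, 9, 9, 9, 9, 9, 9, NULL, 9, 9

vin=V14: year >= 2007 OR mpg BETWEEN 12 AND 41 → 9
vin=V19: year >= 2007 OR mpg BETWEEN 12 AND 41 → 9
vin=V22: year >= 2007 OR mpg BETWEEN 12 AND 41 → 9
vin=V23: year >= 2007 OR mpg BETWEEN 12 AND 41 → 9
vin=V44: year >= 2007 OR mpg BETWEEN 12 AND 41 → 9
vin=V52: year >= 2007 OR mpg BETWEEN 12 AND 41 → 9
vin=V60: year >= 2007 OR mpg BETWEEN 12 AND 41 → 9
vin=V70: year >= 2007 OR mpg BETWEEN 12 AND 41 → 9
vin=V72: (no match → NULL) → NULL
vin=V85: year >= 2007 OR mpg BETWEEN 12 AND 41 → 9
vin=V94: year >= 2007 OR mpg BETWEEN 12 AND 41 → 9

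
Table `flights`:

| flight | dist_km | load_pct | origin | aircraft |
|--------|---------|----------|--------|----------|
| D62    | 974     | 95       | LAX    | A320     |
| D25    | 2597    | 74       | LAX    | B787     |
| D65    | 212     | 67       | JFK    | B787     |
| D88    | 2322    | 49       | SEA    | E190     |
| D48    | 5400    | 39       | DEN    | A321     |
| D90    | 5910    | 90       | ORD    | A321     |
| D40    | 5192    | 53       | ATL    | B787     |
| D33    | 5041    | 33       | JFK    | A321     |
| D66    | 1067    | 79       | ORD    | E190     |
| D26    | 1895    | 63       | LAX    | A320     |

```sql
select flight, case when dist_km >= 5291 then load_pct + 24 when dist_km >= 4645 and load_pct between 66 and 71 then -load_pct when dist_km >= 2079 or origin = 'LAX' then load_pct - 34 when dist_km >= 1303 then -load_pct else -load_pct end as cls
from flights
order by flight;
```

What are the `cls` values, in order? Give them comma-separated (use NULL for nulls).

flight=D25: dist_km >= 2079 or origin = 'LAX' → 40
flight=D26: dist_km >= 2079 or origin = 'LAX' → 29
flight=D33: dist_km >= 2079 or origin = 'LAX' → -1
flight=D40: dist_km >= 2079 or origin = 'LAX' → 19
flight=D48: dist_km >= 5291 → 63
flight=D62: dist_km >= 2079 or origin = 'LAX' → 61
flight=D65: ELSE → -67
flight=D66: ELSE → -79
flight=D88: dist_km >= 2079 or origin = 'LAX' → 15
flight=D90: dist_km >= 5291 → 114

40, 29, -1, 19, 63, 61, -67, -79, 15, 114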